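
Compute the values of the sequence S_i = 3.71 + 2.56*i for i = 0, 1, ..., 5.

This is an arithmetic sequence.
i=0: S_0 = 3.71 + 2.56*0 = 3.71
i=1: S_1 = 3.71 + 2.56*1 = 6.27
i=2: S_2 = 3.71 + 2.56*2 = 8.83
i=3: S_3 = 3.71 + 2.56*3 = 11.39
i=4: S_4 = 3.71 + 2.56*4 = 13.95
i=5: S_5 = 3.71 + 2.56*5 = 16.51
The first 6 terms are: [3.71, 6.27, 8.83, 11.39, 13.95, 16.51]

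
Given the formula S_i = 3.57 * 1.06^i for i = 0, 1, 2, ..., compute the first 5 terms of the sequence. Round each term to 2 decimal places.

This is a geometric sequence.
i=0: S_0 = 3.57 * 1.06^0 = 3.57
i=1: S_1 = 3.57 * 1.06^1 ≈ 3.78
i=2: S_2 = 3.57 * 1.06^2 ≈ 4.01
i=3: S_3 = 3.57 * 1.06^3 ≈ 4.25
i=4: S_4 = 3.57 * 1.06^4 ≈ 4.51
The first 5 terms are: [3.57, 3.78, 4.01, 4.25, 4.51]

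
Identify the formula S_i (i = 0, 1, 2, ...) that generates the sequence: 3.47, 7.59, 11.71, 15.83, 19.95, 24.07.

Check differences: 7.59 - 3.47 = 4.12
11.71 - 7.59 = 4.12
Common difference d = 4.12.
First term a = 3.47.
Formula: S_i = 3.47 + 4.12*i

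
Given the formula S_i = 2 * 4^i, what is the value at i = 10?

S_10 = 2 * 4^10 = 2 * 1048576 = 2097152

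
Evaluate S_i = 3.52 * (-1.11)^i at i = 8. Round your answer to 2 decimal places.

S_8 = 3.52 * (-1.11)^8 ≈ 3.52 * 2.3045 ≈ 8.11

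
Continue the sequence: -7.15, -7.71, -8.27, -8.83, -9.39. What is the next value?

Differences: -7.71 - -7.15 = -0.56
This is an arithmetic sequence with common difference d = -0.56.
Next term = -9.39 + -0.56 = -9.95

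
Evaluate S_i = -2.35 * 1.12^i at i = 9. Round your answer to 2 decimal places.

S_9 = -2.35 * 1.12^9 ≈ -2.35 * 2.7731 ≈ -6.52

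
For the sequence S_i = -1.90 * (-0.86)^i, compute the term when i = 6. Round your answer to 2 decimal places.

S_6 = -1.9 * (-0.86)^6 ≈ -1.9 * 0.4046 ≈ -0.77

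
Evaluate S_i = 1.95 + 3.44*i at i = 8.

S_8 = 1.95 + 3.44*8 = 1.95 + 27.52 = 29.47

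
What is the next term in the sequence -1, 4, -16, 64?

Ratios: 4 / -1 = -4.0
This is a geometric sequence with common ratio r = -4.
Next term = 64 * -4 = -256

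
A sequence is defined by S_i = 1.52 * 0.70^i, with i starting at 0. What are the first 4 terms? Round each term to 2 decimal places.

This is a geometric sequence.
i=0: S_0 = 1.52 * 0.7^0 = 1.52
i=1: S_1 = 1.52 * 0.7^1 ≈ 1.06
i=2: S_2 = 1.52 * 0.7^2 ≈ 0.74
i=3: S_3 = 1.52 * 0.7^3 ≈ 0.52
The first 4 terms are: [1.52, 1.06, 0.74, 0.52]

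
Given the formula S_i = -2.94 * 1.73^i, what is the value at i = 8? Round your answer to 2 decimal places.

S_8 = -2.94 * 1.73^8 ≈ -2.94 * 80.2359 ≈ -235.89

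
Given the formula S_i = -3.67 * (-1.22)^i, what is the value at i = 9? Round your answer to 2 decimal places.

S_9 = -3.67 * (-1.22)^9 ≈ -3.67 * -5.9874 ≈ 21.97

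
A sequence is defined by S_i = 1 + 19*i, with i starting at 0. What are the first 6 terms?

This is an arithmetic sequence.
i=0: S_0 = 1 + 19*0 = 1
i=1: S_1 = 1 + 19*1 = 20
i=2: S_2 = 1 + 19*2 = 39
i=3: S_3 = 1 + 19*3 = 58
i=4: S_4 = 1 + 19*4 = 77
i=5: S_5 = 1 + 19*5 = 96
The first 6 terms are: [1, 20, 39, 58, 77, 96]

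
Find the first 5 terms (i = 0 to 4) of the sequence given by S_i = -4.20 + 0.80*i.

This is an arithmetic sequence.
i=0: S_0 = -4.2 + 0.8*0 = -4.2
i=1: S_1 = -4.2 + 0.8*1 = -3.4
i=2: S_2 = -4.2 + 0.8*2 = -2.6
i=3: S_3 = -4.2 + 0.8*3 = -1.8
i=4: S_4 = -4.2 + 0.8*4 = -1.0
The first 5 terms are: [-4.2, -3.4, -2.6, -1.8, -1.0]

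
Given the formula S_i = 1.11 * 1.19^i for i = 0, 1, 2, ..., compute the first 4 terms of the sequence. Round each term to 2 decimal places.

This is a geometric sequence.
i=0: S_0 = 1.11 * 1.19^0 = 1.11
i=1: S_1 = 1.11 * 1.19^1 ≈ 1.32
i=2: S_2 = 1.11 * 1.19^2 ≈ 1.57
i=3: S_3 = 1.11 * 1.19^3 ≈ 1.87
The first 4 terms are: [1.11, 1.32, 1.57, 1.87]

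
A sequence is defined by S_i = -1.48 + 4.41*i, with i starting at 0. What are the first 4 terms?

This is an arithmetic sequence.
i=0: S_0 = -1.48 + 4.41*0 = -1.48
i=1: S_1 = -1.48 + 4.41*1 = 2.93
i=2: S_2 = -1.48 + 4.41*2 = 7.34
i=3: S_3 = -1.48 + 4.41*3 = 11.75
The first 4 terms are: [-1.48, 2.93, 7.34, 11.75]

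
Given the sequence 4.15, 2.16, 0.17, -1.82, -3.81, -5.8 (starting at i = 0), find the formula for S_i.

Check differences: 2.16 - 4.15 = -1.99
0.17 - 2.16 = -1.99
Common difference d = -1.99.
First term a = 4.15.
Formula: S_i = 4.15 - 1.99*i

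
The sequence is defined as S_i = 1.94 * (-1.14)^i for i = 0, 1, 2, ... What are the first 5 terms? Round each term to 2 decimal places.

This is a geometric sequence.
i=0: S_0 = 1.94 * (-1.14)^0 = 1.94
i=1: S_1 = 1.94 * (-1.14)^1 ≈ -2.21
i=2: S_2 = 1.94 * (-1.14)^2 ≈ 2.52
i=3: S_3 = 1.94 * (-1.14)^3 ≈ -2.87
i=4: S_4 = 1.94 * (-1.14)^4 ≈ 3.28
The first 5 terms are: [1.94, -2.21, 2.52, -2.87, 3.28]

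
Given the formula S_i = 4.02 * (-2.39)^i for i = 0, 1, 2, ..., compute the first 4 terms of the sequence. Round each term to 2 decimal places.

This is a geometric sequence.
i=0: S_0 = 4.02 * (-2.39)^0 = 4.02
i=1: S_1 = 4.02 * (-2.39)^1 ≈ -9.61
i=2: S_2 = 4.02 * (-2.39)^2 ≈ 22.96
i=3: S_3 = 4.02 * (-2.39)^3 ≈ -54.88
The first 4 terms are: [4.02, -9.61, 22.96, -54.88]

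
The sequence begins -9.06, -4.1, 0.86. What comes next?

Differences: -4.1 - -9.06 = 4.96
This is an arithmetic sequence with common difference d = 4.96.
Next term = 0.86 + 4.96 = 5.82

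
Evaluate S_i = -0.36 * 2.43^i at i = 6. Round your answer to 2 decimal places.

S_6 = -0.36 * 2.43^6 ≈ -0.36 * 205.8911 ≈ -74.12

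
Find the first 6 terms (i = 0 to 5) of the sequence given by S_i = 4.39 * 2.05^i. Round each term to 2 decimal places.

This is a geometric sequence.
i=0: S_0 = 4.39 * 2.05^0 = 4.39
i=1: S_1 = 4.39 * 2.05^1 ≈ 9.0
i=2: S_2 = 4.39 * 2.05^2 ≈ 18.45
i=3: S_3 = 4.39 * 2.05^3 ≈ 37.82
i=4: S_4 = 4.39 * 2.05^4 ≈ 77.53
i=5: S_5 = 4.39 * 2.05^5 ≈ 158.94
The first 6 terms are: [4.39, 9.0, 18.45, 37.82, 77.53, 158.94]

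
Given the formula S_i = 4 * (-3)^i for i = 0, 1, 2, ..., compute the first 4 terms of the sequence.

This is a geometric sequence.
i=0: S_0 = 4 * (-3)^0 = 4
i=1: S_1 = 4 * (-3)^1 = -12
i=2: S_2 = 4 * (-3)^2 = 36
i=3: S_3 = 4 * (-3)^3 = -108
The first 4 terms are: [4, -12, 36, -108]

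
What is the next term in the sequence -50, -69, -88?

Differences: -69 - -50 = -19
This is an arithmetic sequence with common difference d = -19.
Next term = -88 + -19 = -107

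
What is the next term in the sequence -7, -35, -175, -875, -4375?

Ratios: -35 / -7 = 5.0
This is a geometric sequence with common ratio r = 5.
Next term = -4375 * 5 = -21875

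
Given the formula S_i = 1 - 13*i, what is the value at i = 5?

S_5 = 1 + -13*5 = 1 + -65 = -64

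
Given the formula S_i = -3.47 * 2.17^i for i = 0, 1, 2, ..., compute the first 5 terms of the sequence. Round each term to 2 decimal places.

This is a geometric sequence.
i=0: S_0 = -3.47 * 2.17^0 = -3.47
i=1: S_1 = -3.47 * 2.17^1 ≈ -7.53
i=2: S_2 = -3.47 * 2.17^2 ≈ -16.34
i=3: S_3 = -3.47 * 2.17^3 ≈ -35.46
i=4: S_4 = -3.47 * 2.17^4 ≈ -76.94
The first 5 terms are: [-3.47, -7.53, -16.34, -35.46, -76.94]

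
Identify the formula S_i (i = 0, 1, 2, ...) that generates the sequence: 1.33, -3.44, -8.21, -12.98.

Check differences: -3.44 - 1.33 = -4.77
-8.21 - -3.44 = -4.77
Common difference d = -4.77.
First term a = 1.33.
Formula: S_i = 1.33 - 4.77*i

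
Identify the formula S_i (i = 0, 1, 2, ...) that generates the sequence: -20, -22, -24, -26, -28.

Check differences: -22 - -20 = -2
-24 - -22 = -2
Common difference d = -2.
First term a = -20.
Formula: S_i = -20 - 2*i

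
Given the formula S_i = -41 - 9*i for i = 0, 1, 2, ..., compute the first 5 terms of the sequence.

This is an arithmetic sequence.
i=0: S_0 = -41 + -9*0 = -41
i=1: S_1 = -41 + -9*1 = -50
i=2: S_2 = -41 + -9*2 = -59
i=3: S_3 = -41 + -9*3 = -68
i=4: S_4 = -41 + -9*4 = -77
The first 5 terms are: [-41, -50, -59, -68, -77]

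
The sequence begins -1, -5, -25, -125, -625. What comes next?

Ratios: -5 / -1 = 5.0
This is a geometric sequence with common ratio r = 5.
Next term = -625 * 5 = -3125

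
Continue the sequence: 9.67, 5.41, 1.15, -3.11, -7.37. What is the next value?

Differences: 5.41 - 9.67 = -4.26
This is an arithmetic sequence with common difference d = -4.26.
Next term = -7.37 + -4.26 = -11.63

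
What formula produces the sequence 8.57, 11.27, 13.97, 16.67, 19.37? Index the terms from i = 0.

Check differences: 11.27 - 8.57 = 2.7
13.97 - 11.27 = 2.7
Common difference d = 2.7.
First term a = 8.57.
Formula: S_i = 8.57 + 2.70*i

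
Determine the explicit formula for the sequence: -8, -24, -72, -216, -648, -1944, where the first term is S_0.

Check ratios: -24 / -8 = 3.0
Common ratio r = 3.
First term a = -8.
Formula: S_i = -8 * 3^i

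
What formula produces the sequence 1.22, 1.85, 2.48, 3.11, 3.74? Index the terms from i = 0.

Check differences: 1.85 - 1.22 = 0.63
2.48 - 1.85 = 0.63
Common difference d = 0.63.
First term a = 1.22.
Formula: S_i = 1.22 + 0.63*i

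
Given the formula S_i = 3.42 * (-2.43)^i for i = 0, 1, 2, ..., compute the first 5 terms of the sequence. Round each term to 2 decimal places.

This is a geometric sequence.
i=0: S_0 = 3.42 * (-2.43)^0 = 3.42
i=1: S_1 = 3.42 * (-2.43)^1 ≈ -8.31
i=2: S_2 = 3.42 * (-2.43)^2 ≈ 20.19
i=3: S_3 = 3.42 * (-2.43)^3 ≈ -49.07
i=4: S_4 = 3.42 * (-2.43)^4 ≈ 119.25
The first 5 terms are: [3.42, -8.31, 20.19, -49.07, 119.25]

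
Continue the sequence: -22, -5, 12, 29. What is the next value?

Differences: -5 - -22 = 17
This is an arithmetic sequence with common difference d = 17.
Next term = 29 + 17 = 46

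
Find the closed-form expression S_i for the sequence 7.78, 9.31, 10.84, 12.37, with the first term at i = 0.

Check differences: 9.31 - 7.78 = 1.53
10.84 - 9.31 = 1.53
Common difference d = 1.53.
First term a = 7.78.
Formula: S_i = 7.78 + 1.53*i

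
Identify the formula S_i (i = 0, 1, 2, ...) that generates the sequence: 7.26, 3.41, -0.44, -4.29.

Check differences: 3.41 - 7.26 = -3.85
-0.44 - 3.41 = -3.85
Common difference d = -3.85.
First term a = 7.26.
Formula: S_i = 7.26 - 3.85*i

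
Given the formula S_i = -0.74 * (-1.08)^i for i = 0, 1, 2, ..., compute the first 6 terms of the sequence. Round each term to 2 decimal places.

This is a geometric sequence.
i=0: S_0 = -0.74 * (-1.08)^0 = -0.74
i=1: S_1 = -0.74 * (-1.08)^1 ≈ 0.8
i=2: S_2 = -0.74 * (-1.08)^2 ≈ -0.86
i=3: S_3 = -0.74 * (-1.08)^3 ≈ 0.93
i=4: S_4 = -0.74 * (-1.08)^4 ≈ -1.01
i=5: S_5 = -0.74 * (-1.08)^5 ≈ 1.09
The first 6 terms are: [-0.74, 0.8, -0.86, 0.93, -1.01, 1.09]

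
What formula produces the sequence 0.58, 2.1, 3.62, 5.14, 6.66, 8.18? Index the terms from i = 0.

Check differences: 2.1 - 0.58 = 1.52
3.62 - 2.1 = 1.52
Common difference d = 1.52.
First term a = 0.58.
Formula: S_i = 0.58 + 1.52*i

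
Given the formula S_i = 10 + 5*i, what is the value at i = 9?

S_9 = 10 + 5*9 = 10 + 45 = 55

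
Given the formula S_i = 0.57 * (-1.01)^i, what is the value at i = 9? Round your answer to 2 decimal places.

S_9 = 0.57 * (-1.01)^9 ≈ 0.57 * -1.0937 ≈ -0.62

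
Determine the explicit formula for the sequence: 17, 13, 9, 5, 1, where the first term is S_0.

Check differences: 13 - 17 = -4
9 - 13 = -4
Common difference d = -4.
First term a = 17.
Formula: S_i = 17 - 4*i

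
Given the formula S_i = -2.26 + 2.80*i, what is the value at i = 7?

S_7 = -2.26 + 2.8*7 = -2.26 + 19.6 = 17.34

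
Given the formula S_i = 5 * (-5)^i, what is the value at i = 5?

S_5 = 5 * (-5)^5 = 5 * -3125 = -15625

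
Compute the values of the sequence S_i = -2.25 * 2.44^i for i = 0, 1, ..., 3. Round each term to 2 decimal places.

This is a geometric sequence.
i=0: S_0 = -2.25 * 2.44^0 = -2.25
i=1: S_1 = -2.25 * 2.44^1 = -5.49
i=2: S_2 = -2.25 * 2.44^2 ≈ -13.4
i=3: S_3 = -2.25 * 2.44^3 ≈ -32.69
The first 4 terms are: [-2.25, -5.49, -13.4, -32.69]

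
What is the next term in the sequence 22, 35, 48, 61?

Differences: 35 - 22 = 13
This is an arithmetic sequence with common difference d = 13.
Next term = 61 + 13 = 74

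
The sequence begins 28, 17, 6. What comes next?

Differences: 17 - 28 = -11
This is an arithmetic sequence with common difference d = -11.
Next term = 6 + -11 = -5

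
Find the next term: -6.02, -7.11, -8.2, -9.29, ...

Differences: -7.11 - -6.02 = -1.09
This is an arithmetic sequence with common difference d = -1.09.
Next term = -9.29 + -1.09 = -10.38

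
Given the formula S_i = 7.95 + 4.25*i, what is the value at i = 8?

S_8 = 7.95 + 4.25*8 = 7.95 + 34.0 = 41.95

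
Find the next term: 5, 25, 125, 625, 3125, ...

Ratios: 25 / 5 = 5.0
This is a geometric sequence with common ratio r = 5.
Next term = 3125 * 5 = 15625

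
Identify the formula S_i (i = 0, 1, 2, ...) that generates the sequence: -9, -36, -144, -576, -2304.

Check ratios: -36 / -9 = 4.0
Common ratio r = 4.
First term a = -9.
Formula: S_i = -9 * 4^i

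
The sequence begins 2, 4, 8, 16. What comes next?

Ratios: 4 / 2 = 2.0
This is a geometric sequence with common ratio r = 2.
Next term = 16 * 2 = 32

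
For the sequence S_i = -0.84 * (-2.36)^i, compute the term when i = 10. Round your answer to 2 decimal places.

S_10 = -0.84 * (-2.36)^10 ≈ -0.84 * 5359.4476 ≈ -4501.94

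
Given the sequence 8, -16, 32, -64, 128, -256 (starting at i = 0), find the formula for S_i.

Check ratios: -16 / 8 = -2.0
Common ratio r = -2.
First term a = 8.
Formula: S_i = 8 * (-2)^i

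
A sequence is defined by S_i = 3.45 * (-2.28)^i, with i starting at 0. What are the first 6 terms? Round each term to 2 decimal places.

This is a geometric sequence.
i=0: S_0 = 3.45 * (-2.28)^0 = 3.45
i=1: S_1 = 3.45 * (-2.28)^1 ≈ -7.87
i=2: S_2 = 3.45 * (-2.28)^2 ≈ 17.93
i=3: S_3 = 3.45 * (-2.28)^3 ≈ -40.89
i=4: S_4 = 3.45 * (-2.28)^4 ≈ 93.23
i=5: S_5 = 3.45 * (-2.28)^5 ≈ -212.57
The first 6 terms are: [3.45, -7.87, 17.93, -40.89, 93.23, -212.57]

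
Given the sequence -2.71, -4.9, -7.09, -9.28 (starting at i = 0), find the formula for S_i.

Check differences: -4.9 - -2.71 = -2.19
-7.09 - -4.9 = -2.19
Common difference d = -2.19.
First term a = -2.71.
Formula: S_i = -2.71 - 2.19*i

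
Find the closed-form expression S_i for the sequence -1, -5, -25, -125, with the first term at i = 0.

Check ratios: -5 / -1 = 5.0
Common ratio r = 5.
First term a = -1.
Formula: S_i = -1 * 5^i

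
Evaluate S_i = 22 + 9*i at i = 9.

S_9 = 22 + 9*9 = 22 + 81 = 103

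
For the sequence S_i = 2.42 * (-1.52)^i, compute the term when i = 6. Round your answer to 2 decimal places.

S_6 = 2.42 * (-1.52)^6 ≈ 2.42 * 12.3328 ≈ 29.85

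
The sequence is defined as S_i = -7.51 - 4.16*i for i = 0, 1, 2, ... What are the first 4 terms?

This is an arithmetic sequence.
i=0: S_0 = -7.51 + -4.16*0 = -7.51
i=1: S_1 = -7.51 + -4.16*1 = -11.67
i=2: S_2 = -7.51 + -4.16*2 = -15.83
i=3: S_3 = -7.51 + -4.16*3 = -19.99
The first 4 terms are: [-7.51, -11.67, -15.83, -19.99]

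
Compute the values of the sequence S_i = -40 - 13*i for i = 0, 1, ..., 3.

This is an arithmetic sequence.
i=0: S_0 = -40 + -13*0 = -40
i=1: S_1 = -40 + -13*1 = -53
i=2: S_2 = -40 + -13*2 = -66
i=3: S_3 = -40 + -13*3 = -79
The first 4 terms are: [-40, -53, -66, -79]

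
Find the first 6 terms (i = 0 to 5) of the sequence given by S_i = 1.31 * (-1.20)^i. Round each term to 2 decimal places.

This is a geometric sequence.
i=0: S_0 = 1.31 * (-1.2)^0 = 1.31
i=1: S_1 = 1.31 * (-1.2)^1 ≈ -1.57
i=2: S_2 = 1.31 * (-1.2)^2 ≈ 1.89
i=3: S_3 = 1.31 * (-1.2)^3 ≈ -2.26
i=4: S_4 = 1.31 * (-1.2)^4 ≈ 2.72
i=5: S_5 = 1.31 * (-1.2)^5 ≈ -3.26
The first 6 terms are: [1.31, -1.57, 1.89, -2.26, 2.72, -3.26]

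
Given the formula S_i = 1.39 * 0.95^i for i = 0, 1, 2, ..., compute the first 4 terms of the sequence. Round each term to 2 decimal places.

This is a geometric sequence.
i=0: S_0 = 1.39 * 0.95^0 = 1.39
i=1: S_1 = 1.39 * 0.95^1 ≈ 1.32
i=2: S_2 = 1.39 * 0.95^2 ≈ 1.25
i=3: S_3 = 1.39 * 0.95^3 ≈ 1.19
The first 4 terms are: [1.39, 1.32, 1.25, 1.19]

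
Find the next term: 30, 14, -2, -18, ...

Differences: 14 - 30 = -16
This is an arithmetic sequence with common difference d = -16.
Next term = -18 + -16 = -34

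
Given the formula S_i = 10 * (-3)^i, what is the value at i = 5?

S_5 = 10 * (-3)^5 = 10 * -243 = -2430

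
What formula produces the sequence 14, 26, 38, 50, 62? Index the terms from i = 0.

Check differences: 26 - 14 = 12
38 - 26 = 12
Common difference d = 12.
First term a = 14.
Formula: S_i = 14 + 12*i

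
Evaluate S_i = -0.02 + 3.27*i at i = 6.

S_6 = -0.02 + 3.27*6 = -0.02 + 19.62 = 19.6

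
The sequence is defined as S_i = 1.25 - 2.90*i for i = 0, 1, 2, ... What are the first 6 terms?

This is an arithmetic sequence.
i=0: S_0 = 1.25 + -2.9*0 = 1.25
i=1: S_1 = 1.25 + -2.9*1 = -1.65
i=2: S_2 = 1.25 + -2.9*2 = -4.55
i=3: S_3 = 1.25 + -2.9*3 = -7.45
i=4: S_4 = 1.25 + -2.9*4 = -10.35
i=5: S_5 = 1.25 + -2.9*5 = -13.25
The first 6 terms are: [1.25, -1.65, -4.55, -7.45, -10.35, -13.25]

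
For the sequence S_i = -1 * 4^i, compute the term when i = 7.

S_7 = -1 * 4^7 = -1 * 16384 = -16384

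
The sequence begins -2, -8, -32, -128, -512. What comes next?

Ratios: -8 / -2 = 4.0
This is a geometric sequence with common ratio r = 4.
Next term = -512 * 4 = -2048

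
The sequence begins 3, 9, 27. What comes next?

Ratios: 9 / 3 = 3.0
This is a geometric sequence with common ratio r = 3.
Next term = 27 * 3 = 81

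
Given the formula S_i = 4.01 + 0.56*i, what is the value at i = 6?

S_6 = 4.01 + 0.56*6 = 4.01 + 3.36 = 7.37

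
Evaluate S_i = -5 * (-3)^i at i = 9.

S_9 = -5 * (-3)^9 = -5 * -19683 = 98415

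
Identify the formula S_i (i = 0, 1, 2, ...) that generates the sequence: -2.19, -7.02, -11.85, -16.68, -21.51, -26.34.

Check differences: -7.02 - -2.19 = -4.83
-11.85 - -7.02 = -4.83
Common difference d = -4.83.
First term a = -2.19.
Formula: S_i = -2.19 - 4.83*i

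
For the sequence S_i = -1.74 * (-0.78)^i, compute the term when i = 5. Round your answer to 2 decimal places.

S_5 = -1.74 * (-0.78)^5 ≈ -1.74 * -0.2887 ≈ 0.5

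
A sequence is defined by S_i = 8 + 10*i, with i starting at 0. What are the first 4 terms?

This is an arithmetic sequence.
i=0: S_0 = 8 + 10*0 = 8
i=1: S_1 = 8 + 10*1 = 18
i=2: S_2 = 8 + 10*2 = 28
i=3: S_3 = 8 + 10*3 = 38
The first 4 terms are: [8, 18, 28, 38]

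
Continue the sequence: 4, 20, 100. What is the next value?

Ratios: 20 / 4 = 5.0
This is a geometric sequence with common ratio r = 5.
Next term = 100 * 5 = 500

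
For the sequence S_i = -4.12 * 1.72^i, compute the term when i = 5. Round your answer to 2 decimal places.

S_5 = -4.12 * 1.72^5 ≈ -4.12 * 15.0537 ≈ -62.02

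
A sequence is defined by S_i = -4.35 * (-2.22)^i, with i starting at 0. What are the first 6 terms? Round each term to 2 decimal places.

This is a geometric sequence.
i=0: S_0 = -4.35 * (-2.22)^0 = -4.35
i=1: S_1 = -4.35 * (-2.22)^1 ≈ 9.66
i=2: S_2 = -4.35 * (-2.22)^2 ≈ -21.44
i=3: S_3 = -4.35 * (-2.22)^3 ≈ 47.59
i=4: S_4 = -4.35 * (-2.22)^4 ≈ -105.66
i=5: S_5 = -4.35 * (-2.22)^5 ≈ 234.56
The first 6 terms are: [-4.35, 9.66, -21.44, 47.59, -105.66, 234.56]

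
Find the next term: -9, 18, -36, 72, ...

Ratios: 18 / -9 = -2.0
This is a geometric sequence with common ratio r = -2.
Next term = 72 * -2 = -144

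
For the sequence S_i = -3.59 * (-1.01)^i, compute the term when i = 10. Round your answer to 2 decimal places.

S_10 = -3.59 * (-1.01)^10 ≈ -3.59 * 1.1046 ≈ -3.97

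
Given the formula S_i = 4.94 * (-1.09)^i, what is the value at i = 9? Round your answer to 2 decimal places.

S_9 = 4.94 * (-1.09)^9 ≈ 4.94 * -2.1719 ≈ -10.73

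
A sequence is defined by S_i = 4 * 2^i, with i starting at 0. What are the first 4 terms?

This is a geometric sequence.
i=0: S_0 = 4 * 2^0 = 4
i=1: S_1 = 4 * 2^1 = 8
i=2: S_2 = 4 * 2^2 = 16
i=3: S_3 = 4 * 2^3 = 32
The first 4 terms are: [4, 8, 16, 32]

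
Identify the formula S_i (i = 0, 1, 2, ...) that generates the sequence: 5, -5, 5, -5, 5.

Check ratios: -5 / 5 = -1.0
Common ratio r = -1.
First term a = 5.
Formula: S_i = 5 * (-1)^i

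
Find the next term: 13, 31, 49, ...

Differences: 31 - 13 = 18
This is an arithmetic sequence with common difference d = 18.
Next term = 49 + 18 = 67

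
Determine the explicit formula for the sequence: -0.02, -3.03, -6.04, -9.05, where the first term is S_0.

Check differences: -3.03 - -0.02 = -3.01
-6.04 - -3.03 = -3.01
Common difference d = -3.01.
First term a = -0.02.
Formula: S_i = -0.02 - 3.01*i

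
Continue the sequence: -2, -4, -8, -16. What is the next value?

Ratios: -4 / -2 = 2.0
This is a geometric sequence with common ratio r = 2.
Next term = -16 * 2 = -32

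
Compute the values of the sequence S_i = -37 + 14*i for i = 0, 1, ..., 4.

This is an arithmetic sequence.
i=0: S_0 = -37 + 14*0 = -37
i=1: S_1 = -37 + 14*1 = -23
i=2: S_2 = -37 + 14*2 = -9
i=3: S_3 = -37 + 14*3 = 5
i=4: S_4 = -37 + 14*4 = 19
The first 5 terms are: [-37, -23, -9, 5, 19]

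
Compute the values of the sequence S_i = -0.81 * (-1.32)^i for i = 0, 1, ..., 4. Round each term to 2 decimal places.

This is a geometric sequence.
i=0: S_0 = -0.81 * (-1.32)^0 = -0.81
i=1: S_1 = -0.81 * (-1.32)^1 ≈ 1.07
i=2: S_2 = -0.81 * (-1.32)^2 ≈ -1.41
i=3: S_3 = -0.81 * (-1.32)^3 ≈ 1.86
i=4: S_4 = -0.81 * (-1.32)^4 ≈ -2.46
The first 5 terms are: [-0.81, 1.07, -1.41, 1.86, -2.46]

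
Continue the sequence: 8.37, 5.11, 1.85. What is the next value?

Differences: 5.11 - 8.37 = -3.26
This is an arithmetic sequence with common difference d = -3.26.
Next term = 1.85 + -3.26 = -1.41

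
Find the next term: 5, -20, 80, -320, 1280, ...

Ratios: -20 / 5 = -4.0
This is a geometric sequence with common ratio r = -4.
Next term = 1280 * -4 = -5120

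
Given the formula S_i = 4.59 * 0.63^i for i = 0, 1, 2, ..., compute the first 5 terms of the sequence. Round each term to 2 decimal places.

This is a geometric sequence.
i=0: S_0 = 4.59 * 0.63^0 = 4.59
i=1: S_1 = 4.59 * 0.63^1 ≈ 2.89
i=2: S_2 = 4.59 * 0.63^2 ≈ 1.82
i=3: S_3 = 4.59 * 0.63^3 ≈ 1.15
i=4: S_4 = 4.59 * 0.63^4 ≈ 0.72
The first 5 terms are: [4.59, 2.89, 1.82, 1.15, 0.72]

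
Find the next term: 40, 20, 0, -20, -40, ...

Differences: 20 - 40 = -20
This is an arithmetic sequence with common difference d = -20.
Next term = -40 + -20 = -60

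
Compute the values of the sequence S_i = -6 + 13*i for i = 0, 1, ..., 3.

This is an arithmetic sequence.
i=0: S_0 = -6 + 13*0 = -6
i=1: S_1 = -6 + 13*1 = 7
i=2: S_2 = -6 + 13*2 = 20
i=3: S_3 = -6 + 13*3 = 33
The first 4 terms are: [-6, 7, 20, 33]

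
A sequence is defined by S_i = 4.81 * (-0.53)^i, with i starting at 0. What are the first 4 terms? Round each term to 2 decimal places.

This is a geometric sequence.
i=0: S_0 = 4.81 * (-0.53)^0 = 4.81
i=1: S_1 = 4.81 * (-0.53)^1 ≈ -2.55
i=2: S_2 = 4.81 * (-0.53)^2 ≈ 1.35
i=3: S_3 = 4.81 * (-0.53)^3 ≈ -0.72
The first 4 terms are: [4.81, -2.55, 1.35, -0.72]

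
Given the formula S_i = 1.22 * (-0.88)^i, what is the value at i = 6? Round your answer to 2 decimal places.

S_6 = 1.22 * (-0.88)^6 ≈ 1.22 * 0.4644 ≈ 0.57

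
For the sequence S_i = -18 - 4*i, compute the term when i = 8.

S_8 = -18 + -4*8 = -18 + -32 = -50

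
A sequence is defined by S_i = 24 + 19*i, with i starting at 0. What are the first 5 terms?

This is an arithmetic sequence.
i=0: S_0 = 24 + 19*0 = 24
i=1: S_1 = 24 + 19*1 = 43
i=2: S_2 = 24 + 19*2 = 62
i=3: S_3 = 24 + 19*3 = 81
i=4: S_4 = 24 + 19*4 = 100
The first 5 terms are: [24, 43, 62, 81, 100]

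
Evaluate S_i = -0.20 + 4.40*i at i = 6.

S_6 = -0.2 + 4.4*6 = -0.2 + 26.4 = 26.2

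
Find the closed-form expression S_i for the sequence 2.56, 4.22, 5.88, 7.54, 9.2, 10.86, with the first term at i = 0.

Check differences: 4.22 - 2.56 = 1.66
5.88 - 4.22 = 1.66
Common difference d = 1.66.
First term a = 2.56.
Formula: S_i = 2.56 + 1.66*i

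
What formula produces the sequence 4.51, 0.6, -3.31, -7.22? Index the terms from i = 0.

Check differences: 0.6 - 4.51 = -3.91
-3.31 - 0.6 = -3.91
Common difference d = -3.91.
First term a = 4.51.
Formula: S_i = 4.51 - 3.91*i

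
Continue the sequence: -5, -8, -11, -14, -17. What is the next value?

Differences: -8 - -5 = -3
This is an arithmetic sequence with common difference d = -3.
Next term = -17 + -3 = -20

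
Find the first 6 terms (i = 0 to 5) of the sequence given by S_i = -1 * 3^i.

This is a geometric sequence.
i=0: S_0 = -1 * 3^0 = -1
i=1: S_1 = -1 * 3^1 = -3
i=2: S_2 = -1 * 3^2 = -9
i=3: S_3 = -1 * 3^3 = -27
i=4: S_4 = -1 * 3^4 = -81
i=5: S_5 = -1 * 3^5 = -243
The first 6 terms are: [-1, -3, -9, -27, -81, -243]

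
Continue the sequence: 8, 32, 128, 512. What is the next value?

Ratios: 32 / 8 = 4.0
This is a geometric sequence with common ratio r = 4.
Next term = 512 * 4 = 2048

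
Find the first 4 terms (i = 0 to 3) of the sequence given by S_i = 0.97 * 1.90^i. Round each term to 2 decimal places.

This is a geometric sequence.
i=0: S_0 = 0.97 * 1.9^0 = 0.97
i=1: S_1 = 0.97 * 1.9^1 ≈ 1.84
i=2: S_2 = 0.97 * 1.9^2 ≈ 3.5
i=3: S_3 = 0.97 * 1.9^3 ≈ 6.65
The first 4 terms are: [0.97, 1.84, 3.5, 6.65]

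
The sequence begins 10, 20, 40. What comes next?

Ratios: 20 / 10 = 2.0
This is a geometric sequence with common ratio r = 2.
Next term = 40 * 2 = 80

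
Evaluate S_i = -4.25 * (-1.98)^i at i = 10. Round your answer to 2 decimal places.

S_10 = -4.25 * (-1.98)^10 ≈ -4.25 * 926.0872 ≈ -3935.87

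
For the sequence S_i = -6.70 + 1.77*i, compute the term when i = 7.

S_7 = -6.7 + 1.77*7 = -6.7 + 12.39 = 5.69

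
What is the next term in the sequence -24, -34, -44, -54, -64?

Differences: -34 - -24 = -10
This is an arithmetic sequence with common difference d = -10.
Next term = -64 + -10 = -74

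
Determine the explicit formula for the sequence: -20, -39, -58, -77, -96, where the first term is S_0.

Check differences: -39 - -20 = -19
-58 - -39 = -19
Common difference d = -19.
First term a = -20.
Formula: S_i = -20 - 19*i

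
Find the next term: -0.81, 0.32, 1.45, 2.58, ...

Differences: 0.32 - -0.81 = 1.13
This is an arithmetic sequence with common difference d = 1.13.
Next term = 2.58 + 1.13 = 3.71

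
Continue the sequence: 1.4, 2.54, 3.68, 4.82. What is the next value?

Differences: 2.54 - 1.4 = 1.14
This is an arithmetic sequence with common difference d = 1.14.
Next term = 4.82 + 1.14 = 5.96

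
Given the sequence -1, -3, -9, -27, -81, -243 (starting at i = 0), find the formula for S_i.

Check ratios: -3 / -1 = 3.0
Common ratio r = 3.
First term a = -1.
Formula: S_i = -1 * 3^i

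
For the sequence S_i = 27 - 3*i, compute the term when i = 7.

S_7 = 27 + -3*7 = 27 + -21 = 6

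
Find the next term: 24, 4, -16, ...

Differences: 4 - 24 = -20
This is an arithmetic sequence with common difference d = -20.
Next term = -16 + -20 = -36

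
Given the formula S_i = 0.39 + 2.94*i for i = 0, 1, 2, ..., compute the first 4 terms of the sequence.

This is an arithmetic sequence.
i=0: S_0 = 0.39 + 2.94*0 = 0.39
i=1: S_1 = 0.39 + 2.94*1 = 3.33
i=2: S_2 = 0.39 + 2.94*2 = 6.27
i=3: S_3 = 0.39 + 2.94*3 = 9.21
The first 4 terms are: [0.39, 3.33, 6.27, 9.21]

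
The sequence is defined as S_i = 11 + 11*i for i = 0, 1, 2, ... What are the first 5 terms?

This is an arithmetic sequence.
i=0: S_0 = 11 + 11*0 = 11
i=1: S_1 = 11 + 11*1 = 22
i=2: S_2 = 11 + 11*2 = 33
i=3: S_3 = 11 + 11*3 = 44
i=4: S_4 = 11 + 11*4 = 55
The first 5 terms are: [11, 22, 33, 44, 55]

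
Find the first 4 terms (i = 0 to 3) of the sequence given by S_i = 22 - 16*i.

This is an arithmetic sequence.
i=0: S_0 = 22 + -16*0 = 22
i=1: S_1 = 22 + -16*1 = 6
i=2: S_2 = 22 + -16*2 = -10
i=3: S_3 = 22 + -16*3 = -26
The first 4 terms are: [22, 6, -10, -26]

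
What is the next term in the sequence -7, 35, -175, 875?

Ratios: 35 / -7 = -5.0
This is a geometric sequence with common ratio r = -5.
Next term = 875 * -5 = -4375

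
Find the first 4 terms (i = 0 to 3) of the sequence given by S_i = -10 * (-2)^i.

This is a geometric sequence.
i=0: S_0 = -10 * (-2)^0 = -10
i=1: S_1 = -10 * (-2)^1 = 20
i=2: S_2 = -10 * (-2)^2 = -40
i=3: S_3 = -10 * (-2)^3 = 80
The first 4 terms are: [-10, 20, -40, 80]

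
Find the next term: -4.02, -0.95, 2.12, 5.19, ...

Differences: -0.95 - -4.02 = 3.07
This is an arithmetic sequence with common difference d = 3.07.
Next term = 5.19 + 3.07 = 8.26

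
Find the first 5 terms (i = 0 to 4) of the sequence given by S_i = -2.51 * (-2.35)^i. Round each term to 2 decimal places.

This is a geometric sequence.
i=0: S_0 = -2.51 * (-2.35)^0 = -2.51
i=1: S_1 = -2.51 * (-2.35)^1 ≈ 5.9
i=2: S_2 = -2.51 * (-2.35)^2 ≈ -13.86
i=3: S_3 = -2.51 * (-2.35)^3 ≈ 32.57
i=4: S_4 = -2.51 * (-2.35)^4 ≈ -76.55
The first 5 terms are: [-2.51, 5.9, -13.86, 32.57, -76.55]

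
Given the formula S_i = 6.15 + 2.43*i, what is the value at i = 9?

S_9 = 6.15 + 2.43*9 = 6.15 + 21.87 = 28.02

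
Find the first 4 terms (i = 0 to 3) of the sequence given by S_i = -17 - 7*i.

This is an arithmetic sequence.
i=0: S_0 = -17 + -7*0 = -17
i=1: S_1 = -17 + -7*1 = -24
i=2: S_2 = -17 + -7*2 = -31
i=3: S_3 = -17 + -7*3 = -38
The first 4 terms are: [-17, -24, -31, -38]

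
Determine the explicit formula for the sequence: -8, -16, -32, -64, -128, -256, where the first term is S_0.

Check ratios: -16 / -8 = 2.0
Common ratio r = 2.
First term a = -8.
Formula: S_i = -8 * 2^i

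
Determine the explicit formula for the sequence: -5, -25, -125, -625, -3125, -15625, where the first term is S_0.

Check ratios: -25 / -5 = 5.0
Common ratio r = 5.
First term a = -5.
Formula: S_i = -5 * 5^i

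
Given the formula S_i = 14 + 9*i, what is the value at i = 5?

S_5 = 14 + 9*5 = 14 + 45 = 59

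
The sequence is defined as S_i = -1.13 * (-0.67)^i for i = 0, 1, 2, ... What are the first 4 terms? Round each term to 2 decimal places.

This is a geometric sequence.
i=0: S_0 = -1.13 * (-0.67)^0 = -1.13
i=1: S_1 = -1.13 * (-0.67)^1 ≈ 0.76
i=2: S_2 = -1.13 * (-0.67)^2 ≈ -0.51
i=3: S_3 = -1.13 * (-0.67)^3 ≈ 0.34
The first 4 terms are: [-1.13, 0.76, -0.51, 0.34]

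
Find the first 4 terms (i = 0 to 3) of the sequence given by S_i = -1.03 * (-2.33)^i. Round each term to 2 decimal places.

This is a geometric sequence.
i=0: S_0 = -1.03 * (-2.33)^0 = -1.03
i=1: S_1 = -1.03 * (-2.33)^1 ≈ 2.4
i=2: S_2 = -1.03 * (-2.33)^2 ≈ -5.59
i=3: S_3 = -1.03 * (-2.33)^3 ≈ 13.03
The first 4 terms are: [-1.03, 2.4, -5.59, 13.03]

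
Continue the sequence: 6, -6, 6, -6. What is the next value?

Ratios: -6 / 6 = -1.0
This is a geometric sequence with common ratio r = -1.
Next term = -6 * -1 = 6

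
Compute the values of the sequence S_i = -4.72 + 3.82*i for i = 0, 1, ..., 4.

This is an arithmetic sequence.
i=0: S_0 = -4.72 + 3.82*0 = -4.72
i=1: S_1 = -4.72 + 3.82*1 = -0.9
i=2: S_2 = -4.72 + 3.82*2 = 2.92
i=3: S_3 = -4.72 + 3.82*3 = 6.74
i=4: S_4 = -4.72 + 3.82*4 = 10.56
The first 5 terms are: [-4.72, -0.9, 2.92, 6.74, 10.56]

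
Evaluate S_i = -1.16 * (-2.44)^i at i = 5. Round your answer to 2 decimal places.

S_5 = -1.16 * (-2.44)^5 ≈ -1.16 * -86.4867 ≈ 100.32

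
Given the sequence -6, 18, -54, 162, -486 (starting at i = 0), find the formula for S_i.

Check ratios: 18 / -6 = -3.0
Common ratio r = -3.
First term a = -6.
Formula: S_i = -6 * (-3)^i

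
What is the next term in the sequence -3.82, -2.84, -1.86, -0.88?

Differences: -2.84 - -3.82 = 0.98
This is an arithmetic sequence with common difference d = 0.98.
Next term = -0.88 + 0.98 = 0.1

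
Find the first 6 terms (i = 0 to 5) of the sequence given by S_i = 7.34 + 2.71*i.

This is an arithmetic sequence.
i=0: S_0 = 7.34 + 2.71*0 = 7.34
i=1: S_1 = 7.34 + 2.71*1 = 10.05
i=2: S_2 = 7.34 + 2.71*2 = 12.76
i=3: S_3 = 7.34 + 2.71*3 = 15.47
i=4: S_4 = 7.34 + 2.71*4 = 18.18
i=5: S_5 = 7.34 + 2.71*5 = 20.89
The first 6 terms are: [7.34, 10.05, 12.76, 15.47, 18.18, 20.89]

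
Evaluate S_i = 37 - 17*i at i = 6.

S_6 = 37 + -17*6 = 37 + -102 = -65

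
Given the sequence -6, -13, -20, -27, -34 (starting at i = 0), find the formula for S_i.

Check differences: -13 - -6 = -7
-20 - -13 = -7
Common difference d = -7.
First term a = -6.
Formula: S_i = -6 - 7*i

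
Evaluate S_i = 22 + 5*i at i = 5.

S_5 = 22 + 5*5 = 22 + 25 = 47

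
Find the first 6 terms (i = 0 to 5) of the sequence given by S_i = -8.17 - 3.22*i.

This is an arithmetic sequence.
i=0: S_0 = -8.17 + -3.22*0 = -8.17
i=1: S_1 = -8.17 + -3.22*1 = -11.39
i=2: S_2 = -8.17 + -3.22*2 = -14.61
i=3: S_3 = -8.17 + -3.22*3 = -17.83
i=4: S_4 = -8.17 + -3.22*4 = -21.05
i=5: S_5 = -8.17 + -3.22*5 = -24.27
The first 6 terms are: [-8.17, -11.39, -14.61, -17.83, -21.05, -24.27]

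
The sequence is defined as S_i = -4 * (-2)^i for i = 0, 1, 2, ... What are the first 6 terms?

This is a geometric sequence.
i=0: S_0 = -4 * (-2)^0 = -4
i=1: S_1 = -4 * (-2)^1 = 8
i=2: S_2 = -4 * (-2)^2 = -16
i=3: S_3 = -4 * (-2)^3 = 32
i=4: S_4 = -4 * (-2)^4 = -64
i=5: S_5 = -4 * (-2)^5 = 128
The first 6 terms are: [-4, 8, -16, 32, -64, 128]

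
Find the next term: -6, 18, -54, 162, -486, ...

Ratios: 18 / -6 = -3.0
This is a geometric sequence with common ratio r = -3.
Next term = -486 * -3 = 1458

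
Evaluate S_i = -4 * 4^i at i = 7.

S_7 = -4 * 4^7 = -4 * 16384 = -65536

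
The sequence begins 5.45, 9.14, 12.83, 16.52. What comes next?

Differences: 9.14 - 5.45 = 3.69
This is an arithmetic sequence with common difference d = 3.69.
Next term = 16.52 + 3.69 = 20.21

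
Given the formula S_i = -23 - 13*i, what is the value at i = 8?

S_8 = -23 + -13*8 = -23 + -104 = -127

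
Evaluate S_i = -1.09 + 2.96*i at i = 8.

S_8 = -1.09 + 2.96*8 = -1.09 + 23.68 = 22.59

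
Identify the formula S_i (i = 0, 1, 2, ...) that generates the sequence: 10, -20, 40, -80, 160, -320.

Check ratios: -20 / 10 = -2.0
Common ratio r = -2.
First term a = 10.
Formula: S_i = 10 * (-2)^i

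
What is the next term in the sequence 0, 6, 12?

Differences: 6 - 0 = 6
This is an arithmetic sequence with common difference d = 6.
Next term = 12 + 6 = 18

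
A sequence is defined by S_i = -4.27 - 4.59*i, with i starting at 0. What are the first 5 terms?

This is an arithmetic sequence.
i=0: S_0 = -4.27 + -4.59*0 = -4.27
i=1: S_1 = -4.27 + -4.59*1 = -8.86
i=2: S_2 = -4.27 + -4.59*2 = -13.45
i=3: S_3 = -4.27 + -4.59*3 = -18.04
i=4: S_4 = -4.27 + -4.59*4 = -22.63
The first 5 terms are: [-4.27, -8.86, -13.45, -18.04, -22.63]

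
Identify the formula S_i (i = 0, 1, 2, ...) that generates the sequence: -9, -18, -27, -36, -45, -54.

Check differences: -18 - -9 = -9
-27 - -18 = -9
Common difference d = -9.
First term a = -9.
Formula: S_i = -9 - 9*i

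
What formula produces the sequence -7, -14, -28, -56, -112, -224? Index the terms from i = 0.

Check ratios: -14 / -7 = 2.0
Common ratio r = 2.
First term a = -7.
Formula: S_i = -7 * 2^i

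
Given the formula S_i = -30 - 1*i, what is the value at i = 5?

S_5 = -30 + -1*5 = -30 + -5 = -35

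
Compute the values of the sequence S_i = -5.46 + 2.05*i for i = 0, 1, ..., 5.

This is an arithmetic sequence.
i=0: S_0 = -5.46 + 2.05*0 = -5.46
i=1: S_1 = -5.46 + 2.05*1 = -3.41
i=2: S_2 = -5.46 + 2.05*2 = -1.36
i=3: S_3 = -5.46 + 2.05*3 = 0.69
i=4: S_4 = -5.46 + 2.05*4 = 2.74
i=5: S_5 = -5.46 + 2.05*5 = 4.79
The first 6 terms are: [-5.46, -3.41, -1.36, 0.69, 2.74, 4.79]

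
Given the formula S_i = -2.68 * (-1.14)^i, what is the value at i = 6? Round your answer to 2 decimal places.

S_6 = -2.68 * (-1.14)^6 ≈ -2.68 * 2.195 ≈ -5.88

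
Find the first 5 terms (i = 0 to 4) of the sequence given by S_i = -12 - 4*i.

This is an arithmetic sequence.
i=0: S_0 = -12 + -4*0 = -12
i=1: S_1 = -12 + -4*1 = -16
i=2: S_2 = -12 + -4*2 = -20
i=3: S_3 = -12 + -4*3 = -24
i=4: S_4 = -12 + -4*4 = -28
The first 5 terms are: [-12, -16, -20, -24, -28]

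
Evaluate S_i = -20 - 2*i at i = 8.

S_8 = -20 + -2*8 = -20 + -16 = -36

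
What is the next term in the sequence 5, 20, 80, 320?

Ratios: 20 / 5 = 4.0
This is a geometric sequence with common ratio r = 4.
Next term = 320 * 4 = 1280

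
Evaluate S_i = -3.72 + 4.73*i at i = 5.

S_5 = -3.72 + 4.73*5 = -3.72 + 23.65 = 19.93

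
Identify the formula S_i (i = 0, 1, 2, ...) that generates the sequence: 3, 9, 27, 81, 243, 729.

Check ratios: 9 / 3 = 3.0
Common ratio r = 3.
First term a = 3.
Formula: S_i = 3 * 3^i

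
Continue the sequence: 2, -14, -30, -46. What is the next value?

Differences: -14 - 2 = -16
This is an arithmetic sequence with common difference d = -16.
Next term = -46 + -16 = -62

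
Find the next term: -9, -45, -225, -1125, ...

Ratios: -45 / -9 = 5.0
This is a geometric sequence with common ratio r = 5.
Next term = -1125 * 5 = -5625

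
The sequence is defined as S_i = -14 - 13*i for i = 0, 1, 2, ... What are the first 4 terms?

This is an arithmetic sequence.
i=0: S_0 = -14 + -13*0 = -14
i=1: S_1 = -14 + -13*1 = -27
i=2: S_2 = -14 + -13*2 = -40
i=3: S_3 = -14 + -13*3 = -53
The first 4 terms are: [-14, -27, -40, -53]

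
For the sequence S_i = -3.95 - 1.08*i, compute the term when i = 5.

S_5 = -3.95 + -1.08*5 = -3.95 + -5.4 = -9.35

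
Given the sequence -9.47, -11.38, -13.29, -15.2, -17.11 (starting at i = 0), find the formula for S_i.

Check differences: -11.38 - -9.47 = -1.91
-13.29 - -11.38 = -1.91
Common difference d = -1.91.
First term a = -9.47.
Formula: S_i = -9.47 - 1.91*i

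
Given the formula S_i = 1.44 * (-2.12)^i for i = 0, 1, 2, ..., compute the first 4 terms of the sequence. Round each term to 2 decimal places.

This is a geometric sequence.
i=0: S_0 = 1.44 * (-2.12)^0 = 1.44
i=1: S_1 = 1.44 * (-2.12)^1 ≈ -3.05
i=2: S_2 = 1.44 * (-2.12)^2 ≈ 6.47
i=3: S_3 = 1.44 * (-2.12)^3 ≈ -13.72
The first 4 terms are: [1.44, -3.05, 6.47, -13.72]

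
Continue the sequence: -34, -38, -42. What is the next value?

Differences: -38 - -34 = -4
This is an arithmetic sequence with common difference d = -4.
Next term = -42 + -4 = -46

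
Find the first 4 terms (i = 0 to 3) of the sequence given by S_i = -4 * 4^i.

This is a geometric sequence.
i=0: S_0 = -4 * 4^0 = -4
i=1: S_1 = -4 * 4^1 = -16
i=2: S_2 = -4 * 4^2 = -64
i=3: S_3 = -4 * 4^3 = -256
The first 4 terms are: [-4, -16, -64, -256]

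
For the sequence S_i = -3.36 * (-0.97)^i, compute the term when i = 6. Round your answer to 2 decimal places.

S_6 = -3.36 * (-0.97)^6 ≈ -3.36 * 0.833 ≈ -2.8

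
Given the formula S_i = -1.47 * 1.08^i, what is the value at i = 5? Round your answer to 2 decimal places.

S_5 = -1.47 * 1.08^5 ≈ -1.47 * 1.4693 ≈ -2.16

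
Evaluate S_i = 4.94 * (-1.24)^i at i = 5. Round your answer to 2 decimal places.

S_5 = 4.94 * (-1.24)^5 ≈ 4.94 * -2.9316 ≈ -14.48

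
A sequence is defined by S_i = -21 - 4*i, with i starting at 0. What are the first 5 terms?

This is an arithmetic sequence.
i=0: S_0 = -21 + -4*0 = -21
i=1: S_1 = -21 + -4*1 = -25
i=2: S_2 = -21 + -4*2 = -29
i=3: S_3 = -21 + -4*3 = -33
i=4: S_4 = -21 + -4*4 = -37
The first 5 terms are: [-21, -25, -29, -33, -37]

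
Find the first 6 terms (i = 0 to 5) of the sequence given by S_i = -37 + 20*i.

This is an arithmetic sequence.
i=0: S_0 = -37 + 20*0 = -37
i=1: S_1 = -37 + 20*1 = -17
i=2: S_2 = -37 + 20*2 = 3
i=3: S_3 = -37 + 20*3 = 23
i=4: S_4 = -37 + 20*4 = 43
i=5: S_5 = -37 + 20*5 = 63
The first 6 terms are: [-37, -17, 3, 23, 43, 63]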